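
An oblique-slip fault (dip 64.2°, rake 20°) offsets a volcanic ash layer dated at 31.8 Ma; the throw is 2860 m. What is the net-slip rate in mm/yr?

0.292 mm/yr

dip-slip = throw / sin(dip) = 2860 / sin(64.2°) = 3177 m
net slip = dip-slip / sin(rake) = 3177 / sin(20°) = 9288 m
rate = 9288 m / 31.8 Ma = 0.000292 m/yr = 0.292 mm/yr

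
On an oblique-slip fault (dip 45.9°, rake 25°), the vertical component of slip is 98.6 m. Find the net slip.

dip-slip = throw / sin(dip) = 98.6 / sin(45.9°) = 137.3 m
net slip = dip-slip / sin(rake) = 137.3 / sin(25°) = 325 m

325 m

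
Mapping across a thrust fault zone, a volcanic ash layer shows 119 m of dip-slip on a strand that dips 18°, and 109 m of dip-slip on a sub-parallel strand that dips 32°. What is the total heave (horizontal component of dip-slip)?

heave_A = 119 × cos(18°) = 113.2 m
heave_B = 109 × cos(32°) = 92.44 m
total = 113.2 + 92.44 = 206 m

206 m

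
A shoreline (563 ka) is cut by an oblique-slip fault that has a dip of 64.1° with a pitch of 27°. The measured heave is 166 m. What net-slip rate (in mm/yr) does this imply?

dip-slip = heave / cos(dip) = 166 / cos(64.1°) = 380 m
net slip = dip-slip / sin(rake) = 380 / sin(27°) = 837.1 m
rate = 837.1 m / 563 ka = 0.00149 m/yr = 1.49 mm/yr

1.49 mm/yr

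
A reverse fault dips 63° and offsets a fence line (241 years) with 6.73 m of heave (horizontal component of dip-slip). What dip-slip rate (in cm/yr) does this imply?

6.15 cm/yr

dip-slip = heave / cos(dip) = 6.73 m / cos(63°) = 14.82 m
rate = 14.82 m / 241 years = 0.0615 m/yr = 6.15 cm/yr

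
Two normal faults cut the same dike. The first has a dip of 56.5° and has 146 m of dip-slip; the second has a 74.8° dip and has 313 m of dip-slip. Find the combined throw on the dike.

424 m

throw_A = 146 × sin(56.5°) = 121.7 m
throw_B = 313 × sin(74.8°) = 302.1 m
total = 121.7 + 302.1 = 424 m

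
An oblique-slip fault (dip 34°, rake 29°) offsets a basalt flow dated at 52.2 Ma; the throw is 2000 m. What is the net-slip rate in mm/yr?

0.141 mm/yr

dip-slip = throw / sin(dip) = 2000 / sin(34°) = 3577 m
net slip = dip-slip / sin(rake) = 3577 / sin(29°) = 7377 m
rate = 7377 m / 52.2 Ma = 0.000141 m/yr = 0.141 mm/yr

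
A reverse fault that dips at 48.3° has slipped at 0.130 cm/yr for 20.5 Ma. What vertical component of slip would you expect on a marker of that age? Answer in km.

19.9 km

dip-slip = rate × time = 0.130 cm/yr × 20.5 Ma = 26650 m
throw = dip-slip × sin(dip) = 26650 × sin(48.3°) = 19900 m = 19.9 km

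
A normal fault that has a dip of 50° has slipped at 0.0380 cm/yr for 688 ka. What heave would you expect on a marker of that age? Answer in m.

168 m

dip-slip = rate × time = 0.0380 cm/yr × 688 ka = 261.4 m
heave = dip-slip × cos(dip) = 261.4 × cos(50°) = 168 m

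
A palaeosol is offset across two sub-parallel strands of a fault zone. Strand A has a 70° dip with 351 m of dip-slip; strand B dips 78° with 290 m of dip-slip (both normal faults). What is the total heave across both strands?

180 m

heave_A = 351 × cos(70°) = 120 m
heave_B = 290 × cos(78°) = 60.29 m
total = 120 + 60.29 = 180 m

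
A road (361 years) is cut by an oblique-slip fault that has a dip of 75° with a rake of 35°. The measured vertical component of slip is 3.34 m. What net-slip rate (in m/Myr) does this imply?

dip-slip = throw / sin(dip) = 3.34 / sin(75°) = 3.458 m
net slip = dip-slip / sin(rake) = 3.458 / sin(35°) = 6.029 m
rate = 6.029 m / 361 years = 0.0167 m/yr = 16700 m/Myr

16700 m/Myr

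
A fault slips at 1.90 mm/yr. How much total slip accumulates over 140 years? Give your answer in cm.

slip = rate × time = 1.90 mm/yr × 140 years = 0.266 m = 26.6 cm

26.6 cm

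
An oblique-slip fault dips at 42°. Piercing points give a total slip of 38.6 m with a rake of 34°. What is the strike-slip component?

strike-slip = net slip × cos(rake) = 38.6 m × cos(34°) = 32 m

32 m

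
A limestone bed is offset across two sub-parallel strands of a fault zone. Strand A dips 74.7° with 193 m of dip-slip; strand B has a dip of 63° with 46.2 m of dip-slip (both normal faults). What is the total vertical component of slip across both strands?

227 m

throw_A = 193 × sin(74.7°) = 186.2 m
throw_B = 46.2 × sin(63°) = 41.16 m
total = 186.2 + 41.16 = 227 m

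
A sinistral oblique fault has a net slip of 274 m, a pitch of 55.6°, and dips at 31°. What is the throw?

dip-slip = net slip × sin(rake) = 274 m × sin(55.6°) = 226.1 m
throw = dip-slip × sin(dip) = 226.1 × sin(31°) = 116 m

116 m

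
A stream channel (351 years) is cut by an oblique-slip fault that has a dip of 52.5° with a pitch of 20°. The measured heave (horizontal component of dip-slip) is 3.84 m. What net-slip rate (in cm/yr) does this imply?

5.25 cm/yr

dip-slip = heave / cos(dip) = 3.84 / cos(52.5°) = 6.308 m
net slip = dip-slip / sin(rake) = 6.308 / sin(20°) = 18.44 m
rate = 18.44 m / 351 years = 0.0525 m/yr = 5.25 cm/yr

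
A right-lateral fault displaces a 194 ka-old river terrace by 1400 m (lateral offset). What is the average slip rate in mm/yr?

7.22 mm/yr

rate = 1400 m / 194 ka = 0.00722 m/yr = 7.22 mm/yr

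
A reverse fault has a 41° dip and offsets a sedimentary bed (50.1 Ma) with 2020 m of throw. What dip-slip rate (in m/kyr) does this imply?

dip-slip = throw / sin(dip) = 2020 m / sin(41°) = 3079 m
rate = 3079 m / 50.1 Ma = 0.0000615 m/yr = 0.0615 m/kyr

0.0615 m/kyr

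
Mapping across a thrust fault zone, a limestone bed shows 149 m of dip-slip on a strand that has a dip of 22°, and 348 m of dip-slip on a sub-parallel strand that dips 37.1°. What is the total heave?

416 m

heave_A = 149 × cos(22°) = 138.2 m
heave_B = 348 × cos(37.1°) = 277.6 m
total = 138.2 + 277.6 = 416 m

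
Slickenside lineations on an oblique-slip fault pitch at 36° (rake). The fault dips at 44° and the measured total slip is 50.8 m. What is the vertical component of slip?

20.7 m

dip-slip = net slip × sin(rake) = 50.8 m × sin(36°) = 29.86 m
throw = dip-slip × sin(dip) = 29.86 × sin(44°) = 20.7 m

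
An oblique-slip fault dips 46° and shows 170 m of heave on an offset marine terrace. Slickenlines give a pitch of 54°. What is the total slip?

302 m

dip-slip = heave / cos(dip) = 170 / cos(46°) = 244.7 m
net slip = dip-slip / sin(rake) = 244.7 / sin(54°) = 302 m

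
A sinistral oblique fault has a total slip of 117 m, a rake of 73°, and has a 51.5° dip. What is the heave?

dip-slip = net slip × sin(rake) = 117 m × sin(73°) = 111.9 m
heave = dip-slip × cos(dip) = 111.9 × cos(51.5°) = 69.7 m

69.7 m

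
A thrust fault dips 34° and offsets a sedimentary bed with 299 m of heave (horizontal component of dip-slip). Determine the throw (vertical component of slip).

throw = heave × tan(dip) = 299 × tan(34°) = 202 m

202 m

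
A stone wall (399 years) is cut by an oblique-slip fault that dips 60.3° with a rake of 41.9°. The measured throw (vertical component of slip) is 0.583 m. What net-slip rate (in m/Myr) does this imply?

dip-slip = throw / sin(dip) = 0.583 / sin(60.3°) = 0.6712 m
net slip = dip-slip / sin(rake) = 0.6712 / sin(41.9°) = 1.005 m
rate = 1.005 m / 399 years = 0.00252 m/yr = 2520 m/Myr

2520 m/Myr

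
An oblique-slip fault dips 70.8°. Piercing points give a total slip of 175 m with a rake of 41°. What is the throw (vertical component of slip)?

108 m

dip-slip = net slip × sin(rake) = 175 m × sin(41°) = 114.8 m
throw = dip-slip × sin(dip) = 114.8 × sin(70.8°) = 108 m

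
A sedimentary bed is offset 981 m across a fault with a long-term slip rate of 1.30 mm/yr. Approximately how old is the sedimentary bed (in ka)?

755 ka

age = offset / rate = 981 m / (1.30 mm/yr) = 755000 yr = 755 ka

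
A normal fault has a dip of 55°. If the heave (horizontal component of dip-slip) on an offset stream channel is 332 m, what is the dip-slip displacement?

dip-slip = heave / cos(dip) = 332 / cos(55°) = 579 m

579 m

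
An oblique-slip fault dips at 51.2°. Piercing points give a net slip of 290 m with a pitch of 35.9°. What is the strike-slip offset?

strike-slip = net slip × cos(rake) = 290 m × cos(35.9°) = 235 m

235 m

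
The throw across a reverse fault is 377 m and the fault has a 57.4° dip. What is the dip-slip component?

448 m

dip-slip = throw / sin(dip) = 377 / sin(57.4°) = 448 m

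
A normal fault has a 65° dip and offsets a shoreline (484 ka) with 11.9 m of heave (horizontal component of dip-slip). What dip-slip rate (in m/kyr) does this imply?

dip-slip = heave / cos(dip) = 11.9 m / cos(65°) = 28.16 m
rate = 28.16 m / 484 ka = 0.0000582 m/yr = 0.0582 m/kyr

0.0582 m/kyr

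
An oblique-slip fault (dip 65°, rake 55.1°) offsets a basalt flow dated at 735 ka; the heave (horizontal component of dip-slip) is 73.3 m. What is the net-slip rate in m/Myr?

dip-slip = heave / cos(dip) = 73.3 / cos(65°) = 173.4 m
net slip = dip-slip / sin(rake) = 173.4 / sin(55.1°) = 211.5 m
rate = 211.5 m / 735 ka = 0.000288 m/yr = 288 m/Myr

288 m/Myr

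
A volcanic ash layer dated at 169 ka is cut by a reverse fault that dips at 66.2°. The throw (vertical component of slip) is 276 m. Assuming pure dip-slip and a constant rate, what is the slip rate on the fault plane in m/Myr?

1780 m/Myr

dip-slip = throw / sin(dip) = 276 m / sin(66.2°) = 301.7 m
rate = 301.7 m / 169 ka = 0.00178 m/yr = 1780 m/Myr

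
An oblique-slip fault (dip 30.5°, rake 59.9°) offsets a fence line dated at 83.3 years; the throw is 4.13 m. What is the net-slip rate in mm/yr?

dip-slip = throw / sin(dip) = 4.13 / sin(30.5°) = 8.137 m
net slip = dip-slip / sin(rake) = 8.137 / sin(59.9°) = 9.406 m
rate = 9.406 m / 83.3 years = 0.113 m/yr = 113 mm/yr

113 mm/yr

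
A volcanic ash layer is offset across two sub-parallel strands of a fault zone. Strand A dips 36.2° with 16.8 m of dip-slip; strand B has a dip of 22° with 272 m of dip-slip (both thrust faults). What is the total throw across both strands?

112 m

throw_A = 16.8 × sin(36.2°) = 9.922 m
throw_B = 272 × sin(22°) = 101.9 m
total = 9.922 + 101.9 = 112 m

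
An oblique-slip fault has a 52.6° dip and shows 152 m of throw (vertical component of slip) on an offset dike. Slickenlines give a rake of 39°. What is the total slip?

304 m

dip-slip = throw / sin(dip) = 152 / sin(52.6°) = 191.3 m
net slip = dip-slip / sin(rake) = 191.3 / sin(39°) = 304 m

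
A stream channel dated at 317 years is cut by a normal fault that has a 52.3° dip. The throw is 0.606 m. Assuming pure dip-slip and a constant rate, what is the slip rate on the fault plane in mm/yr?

2.42 mm/yr

dip-slip = throw / sin(dip) = 0.606 m / sin(52.3°) = 0.7659 m
rate = 0.7659 m / 317 years = 0.00242 m/yr = 2.42 mm/yr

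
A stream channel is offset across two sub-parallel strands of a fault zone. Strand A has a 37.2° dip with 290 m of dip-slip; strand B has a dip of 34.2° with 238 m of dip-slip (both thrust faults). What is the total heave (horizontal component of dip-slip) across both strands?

428 m

heave_A = 290 × cos(37.2°) = 231 m
heave_B = 238 × cos(34.2°) = 196.8 m
total = 231 + 196.8 = 428 m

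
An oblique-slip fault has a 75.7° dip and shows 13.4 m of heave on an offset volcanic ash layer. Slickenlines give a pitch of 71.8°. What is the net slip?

57.1 m

dip-slip = heave / cos(dip) = 13.4 / cos(75.7°) = 54.25 m
net slip = dip-slip / sin(rake) = 54.25 / sin(71.8°) = 57.1 m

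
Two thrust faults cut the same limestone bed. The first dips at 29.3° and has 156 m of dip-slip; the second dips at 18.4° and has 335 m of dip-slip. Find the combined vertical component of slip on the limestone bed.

throw_A = 156 × sin(29.3°) = 76.34 m
throw_B = 335 × sin(18.4°) = 105.7 m
total = 76.34 + 105.7 = 182 m

182 m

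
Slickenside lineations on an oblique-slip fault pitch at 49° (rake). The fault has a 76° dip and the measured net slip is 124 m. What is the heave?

22.6 m

dip-slip = net slip × sin(rake) = 124 m × sin(49°) = 93.58 m
heave = dip-slip × cos(dip) = 93.58 × cos(76°) = 22.6 m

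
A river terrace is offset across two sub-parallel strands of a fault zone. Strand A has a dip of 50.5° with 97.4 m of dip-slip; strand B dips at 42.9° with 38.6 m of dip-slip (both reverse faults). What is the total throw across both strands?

101 m

throw_A = 97.4 × sin(50.5°) = 75.16 m
throw_B = 38.6 × sin(42.9°) = 26.28 m
total = 75.16 + 26.28 = 101 m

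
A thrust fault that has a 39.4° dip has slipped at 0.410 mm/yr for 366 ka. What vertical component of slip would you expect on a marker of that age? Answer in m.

dip-slip = rate × time = 0.410 mm/yr × 366 ka = 150.1 m
throw = dip-slip × sin(dip) = 150.1 × sin(39.4°) = 95.2 m

95.2 m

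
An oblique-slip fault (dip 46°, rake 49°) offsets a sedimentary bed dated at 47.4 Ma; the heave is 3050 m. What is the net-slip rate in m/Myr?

dip-slip = heave / cos(dip) = 3050 / cos(46°) = 4391 m
net slip = dip-slip / sin(rake) = 4391 / sin(49°) = 5818 m
rate = 5818 m / 47.4 Ma = 0.000123 m/yr = 123 m/Myr

123 m/Myr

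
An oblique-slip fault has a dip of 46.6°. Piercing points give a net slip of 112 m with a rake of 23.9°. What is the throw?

33 m

dip-slip = net slip × sin(rake) = 112 m × sin(23.9°) = 45.38 m
throw = dip-slip × sin(dip) = 45.38 × sin(46.6°) = 33 m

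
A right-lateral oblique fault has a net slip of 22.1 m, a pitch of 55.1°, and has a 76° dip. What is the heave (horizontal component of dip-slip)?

4.38 m

dip-slip = net slip × sin(rake) = 22.1 m × sin(55.1°) = 18.13 m
heave = dip-slip × cos(dip) = 18.13 × cos(76°) = 4.38 m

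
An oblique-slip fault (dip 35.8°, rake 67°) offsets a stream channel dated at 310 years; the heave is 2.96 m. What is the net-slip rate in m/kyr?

12.8 m/kyr

dip-slip = heave / cos(dip) = 2.96 / cos(35.8°) = 3.650 m
net slip = dip-slip / sin(rake) = 3.650 / sin(67°) = 3.965 m
rate = 3.965 m / 310 years = 0.0128 m/yr = 12.8 m/kyr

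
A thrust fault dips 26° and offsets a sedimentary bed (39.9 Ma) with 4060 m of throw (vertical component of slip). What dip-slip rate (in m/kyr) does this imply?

0.232 m/kyr

dip-slip = throw / sin(dip) = 4060 m / sin(26°) = 9262 m
rate = 9262 m / 39.9 Ma = 0.000232 m/yr = 0.232 m/kyr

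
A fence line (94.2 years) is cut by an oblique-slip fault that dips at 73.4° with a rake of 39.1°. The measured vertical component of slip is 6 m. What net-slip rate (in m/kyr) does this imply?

dip-slip = throw / sin(dip) = 6 / sin(73.4°) = 6.261 m
net slip = dip-slip / sin(rake) = 6.261 / sin(39.1°) = 9.927 m
rate = 9.927 m / 94.2 years = 0.105 m/yr = 105 m/kyr

105 m/kyr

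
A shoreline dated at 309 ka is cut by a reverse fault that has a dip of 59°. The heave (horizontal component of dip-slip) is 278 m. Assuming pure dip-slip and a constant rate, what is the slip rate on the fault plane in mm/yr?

1.75 mm/yr

dip-slip = heave / cos(dip) = 278 m / cos(59°) = 539.8 m
rate = 539.8 m / 309 ka = 0.00175 m/yr = 1.75 mm/yr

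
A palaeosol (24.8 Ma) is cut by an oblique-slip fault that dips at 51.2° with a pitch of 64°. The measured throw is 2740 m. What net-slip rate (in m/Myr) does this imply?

dip-slip = throw / sin(dip) = 2740 / sin(51.2°) = 3516 m
net slip = dip-slip / sin(rake) = 3516 / sin(64°) = 3912 m
rate = 3912 m / 24.8 Ma = 0.000158 m/yr = 158 m/Myr

158 m/Myr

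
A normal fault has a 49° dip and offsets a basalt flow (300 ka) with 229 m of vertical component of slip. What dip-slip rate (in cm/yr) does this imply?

dip-slip = throw / sin(dip) = 229 m / sin(49°) = 303.4 m
rate = 303.4 m / 300 ka = 0.00101 m/yr = 0.101 cm/yr

0.101 cm/yr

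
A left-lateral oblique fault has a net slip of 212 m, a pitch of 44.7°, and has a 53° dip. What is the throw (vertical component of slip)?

dip-slip = net slip × sin(rake) = 212 m × sin(44.7°) = 149.1 m
throw = dip-slip × sin(dip) = 149.1 × sin(53°) = 119 m

119 m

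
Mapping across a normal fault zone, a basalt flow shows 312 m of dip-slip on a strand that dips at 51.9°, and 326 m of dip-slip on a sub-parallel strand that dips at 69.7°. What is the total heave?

306 m

heave_A = 312 × cos(51.9°) = 192.5 m
heave_B = 326 × cos(69.7°) = 113.1 m
total = 192.5 + 113.1 = 306 m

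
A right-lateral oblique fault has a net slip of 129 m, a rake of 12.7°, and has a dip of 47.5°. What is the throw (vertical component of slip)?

20.9 m

dip-slip = net slip × sin(rake) = 129 m × sin(12.7°) = 28.36 m
throw = dip-slip × sin(dip) = 28.36 × sin(47.5°) = 20.9 m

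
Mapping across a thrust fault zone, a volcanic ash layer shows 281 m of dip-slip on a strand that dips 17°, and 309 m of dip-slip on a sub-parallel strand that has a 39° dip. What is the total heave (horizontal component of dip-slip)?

509 m

heave_A = 281 × cos(17°) = 268.7 m
heave_B = 309 × cos(39°) = 240.1 m
total = 268.7 + 240.1 = 509 m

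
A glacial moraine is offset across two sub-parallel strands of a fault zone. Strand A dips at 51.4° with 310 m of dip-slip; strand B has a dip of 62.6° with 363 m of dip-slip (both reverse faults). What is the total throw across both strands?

565 m

throw_A = 310 × sin(51.4°) = 242.3 m
throw_B = 363 × sin(62.6°) = 322.3 m
total = 242.3 + 322.3 = 565 m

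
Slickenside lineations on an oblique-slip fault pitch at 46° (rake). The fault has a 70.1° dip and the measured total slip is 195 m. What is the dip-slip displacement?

140 m

dip-slip = net slip × sin(rake) = 195 m × sin(46°) = 140 m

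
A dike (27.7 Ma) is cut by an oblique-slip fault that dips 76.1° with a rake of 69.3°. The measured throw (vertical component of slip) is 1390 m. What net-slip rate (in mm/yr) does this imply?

0.0553 mm/yr

dip-slip = throw / sin(dip) = 1390 / sin(76.1°) = 1432 m
net slip = dip-slip / sin(rake) = 1432 / sin(69.3°) = 1531 m
rate = 1531 m / 27.7 Ma = 0.0000553 m/yr = 0.0553 mm/yr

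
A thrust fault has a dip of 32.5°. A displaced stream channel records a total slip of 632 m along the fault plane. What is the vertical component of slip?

340 m

throw = dip-slip × sin(dip) = 632 m × sin(32.5°) = 340 m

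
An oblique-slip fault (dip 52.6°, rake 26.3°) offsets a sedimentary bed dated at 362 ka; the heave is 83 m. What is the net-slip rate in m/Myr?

dip-slip = heave / cos(dip) = 83 / cos(52.6°) = 136.7 m
net slip = dip-slip / sin(rake) = 136.7 / sin(26.3°) = 308.4 m
rate = 308.4 m / 362 ka = 0.000852 m/yr = 852 m/Myr

852 m/Myr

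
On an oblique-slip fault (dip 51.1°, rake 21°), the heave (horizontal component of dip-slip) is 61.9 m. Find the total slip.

275 m

dip-slip = heave / cos(dip) = 61.9 / cos(51.1°) = 98.57 m
net slip = dip-slip / sin(rake) = 98.57 / sin(21°) = 275 m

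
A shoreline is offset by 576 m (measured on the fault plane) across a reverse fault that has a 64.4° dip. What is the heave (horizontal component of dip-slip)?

249 m

heave = dip-slip × cos(dip) = 576 m × cos(64.4°) = 249 m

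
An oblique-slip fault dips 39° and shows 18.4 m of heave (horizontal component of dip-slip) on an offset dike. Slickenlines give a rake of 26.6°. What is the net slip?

dip-slip = heave / cos(dip) = 18.4 / cos(39°) = 23.68 m
net slip = dip-slip / sin(rake) = 23.68 / sin(26.6°) = 52.9 m

52.9 m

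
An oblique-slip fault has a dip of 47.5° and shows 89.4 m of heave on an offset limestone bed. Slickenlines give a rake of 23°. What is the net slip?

dip-slip = heave / cos(dip) = 89.4 / cos(47.5°) = 132.3 m
net slip = dip-slip / sin(rake) = 132.3 / sin(23°) = 339 m

339 m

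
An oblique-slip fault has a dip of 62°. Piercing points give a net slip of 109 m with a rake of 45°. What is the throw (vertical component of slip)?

dip-slip = net slip × sin(rake) = 109 m × sin(45°) = 77.07 m
throw = dip-slip × sin(dip) = 77.07 × sin(62°) = 68.1 m

68.1 m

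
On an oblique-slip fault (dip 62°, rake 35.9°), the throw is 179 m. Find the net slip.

346 m

dip-slip = throw / sin(dip) = 179 / sin(62°) = 202.7 m
net slip = dip-slip / sin(rake) = 202.7 / sin(35.9°) = 346 m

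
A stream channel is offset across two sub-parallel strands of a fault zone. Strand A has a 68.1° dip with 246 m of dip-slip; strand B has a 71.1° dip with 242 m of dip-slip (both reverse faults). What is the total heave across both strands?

heave_A = 246 × cos(68.1°) = 91.75 m
heave_B = 242 × cos(71.1°) = 78.39 m
total = 91.75 + 78.39 = 170 m

170 m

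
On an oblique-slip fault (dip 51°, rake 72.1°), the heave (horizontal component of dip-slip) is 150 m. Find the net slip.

250 m

dip-slip = heave / cos(dip) = 150 / cos(51°) = 238.4 m
net slip = dip-slip / sin(rake) = 238.4 / sin(72.1°) = 250 m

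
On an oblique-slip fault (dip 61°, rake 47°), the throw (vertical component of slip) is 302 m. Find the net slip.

472 m

dip-slip = throw / sin(dip) = 302 / sin(61°) = 345.3 m
net slip = dip-slip / sin(rake) = 345.3 / sin(47°) = 472 m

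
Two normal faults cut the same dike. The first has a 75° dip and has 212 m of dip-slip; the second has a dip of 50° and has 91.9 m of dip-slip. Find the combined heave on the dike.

114 m

heave_A = 212 × cos(75°) = 54.87 m
heave_B = 91.9 × cos(50°) = 59.07 m
total = 54.87 + 59.07 = 114 m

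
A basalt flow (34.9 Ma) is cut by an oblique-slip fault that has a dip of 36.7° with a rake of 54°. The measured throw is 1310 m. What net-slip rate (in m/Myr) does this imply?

dip-slip = throw / sin(dip) = 1310 / sin(36.7°) = 2192 m
net slip = dip-slip / sin(rake) = 2192 / sin(54°) = 2709 m
rate = 2709 m / 34.9 Ma = 0.0000776 m/yr = 77.6 m/Myr

77.6 m/Myr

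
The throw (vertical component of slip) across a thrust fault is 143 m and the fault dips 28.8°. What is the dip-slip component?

dip-slip = throw / sin(dip) = 143 / sin(28.8°) = 297 m

297 m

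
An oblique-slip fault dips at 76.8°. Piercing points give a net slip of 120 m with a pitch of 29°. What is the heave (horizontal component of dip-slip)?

dip-slip = net slip × sin(rake) = 120 m × sin(29°) = 58.18 m
heave = dip-slip × cos(dip) = 58.18 × cos(76.8°) = 13.3 m

13.3 m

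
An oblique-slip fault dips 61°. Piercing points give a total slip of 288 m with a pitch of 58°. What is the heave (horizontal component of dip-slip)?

118 m

dip-slip = net slip × sin(rake) = 288 m × sin(58°) = 244.2 m
heave = dip-slip × cos(dip) = 244.2 × cos(61°) = 118 m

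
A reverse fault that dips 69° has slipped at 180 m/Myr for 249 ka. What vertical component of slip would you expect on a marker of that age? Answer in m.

dip-slip = rate × time = 180 m/Myr × 249 ka = 44.82 m
throw = dip-slip × sin(dip) = 44.82 × sin(69°) = 41.8 m

41.8 m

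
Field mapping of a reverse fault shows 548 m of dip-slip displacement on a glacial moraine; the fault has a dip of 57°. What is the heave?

heave = dip-slip × cos(dip) = 548 m × cos(57°) = 298 m

298 m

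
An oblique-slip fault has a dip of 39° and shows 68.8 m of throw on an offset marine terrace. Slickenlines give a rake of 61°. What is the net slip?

125 m

dip-slip = throw / sin(dip) = 68.8 / sin(39°) = 109.3 m
net slip = dip-slip / sin(rake) = 109.3 / sin(61°) = 125 m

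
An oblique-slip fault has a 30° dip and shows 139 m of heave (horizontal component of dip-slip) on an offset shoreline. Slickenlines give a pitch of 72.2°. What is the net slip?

169 m

dip-slip = heave / cos(dip) = 139 / cos(30°) = 160.5 m
net slip = dip-slip / sin(rake) = 160.5 / sin(72.2°) = 169 m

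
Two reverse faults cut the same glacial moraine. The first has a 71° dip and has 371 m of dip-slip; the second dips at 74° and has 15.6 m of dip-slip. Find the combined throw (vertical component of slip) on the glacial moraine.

366 m

throw_A = 371 × sin(71°) = 350.8 m
throw_B = 15.6 × sin(74°) = 15 m
total = 350.8 + 15 = 366 m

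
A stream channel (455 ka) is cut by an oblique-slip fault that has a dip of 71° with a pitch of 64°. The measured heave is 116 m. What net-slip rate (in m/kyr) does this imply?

dip-slip = heave / cos(dip) = 116 / cos(71°) = 356.3 m
net slip = dip-slip / sin(rake) = 356.3 / sin(64°) = 396.4 m
rate = 396.4 m / 455 ka = 0.000871 m/yr = 0.871 m/kyr

0.871 m/kyr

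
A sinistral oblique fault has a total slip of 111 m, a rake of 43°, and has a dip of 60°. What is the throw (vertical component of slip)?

dip-slip = net slip × sin(rake) = 111 m × sin(43°) = 75.70 m
throw = dip-slip × sin(dip) = 75.70 × sin(60°) = 65.6 m

65.6 m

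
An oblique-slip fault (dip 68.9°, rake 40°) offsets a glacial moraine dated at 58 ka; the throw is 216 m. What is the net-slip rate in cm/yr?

dip-slip = throw / sin(dip) = 216 / sin(68.9°) = 231.5 m
net slip = dip-slip / sin(rake) = 231.5 / sin(40°) = 360.2 m
rate = 360.2 m / 58 ka = 0.00621 m/yr = 0.621 cm/yr

0.621 cm/yr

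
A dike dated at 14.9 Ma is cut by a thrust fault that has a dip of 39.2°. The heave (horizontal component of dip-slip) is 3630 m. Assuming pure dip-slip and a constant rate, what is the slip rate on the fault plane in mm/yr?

dip-slip = heave / cos(dip) = 3630 m / cos(39.2°) = 4684 m
rate = 4684 m / 14.9 Ma = 0.000314 m/yr = 0.314 mm/yr

0.314 mm/yr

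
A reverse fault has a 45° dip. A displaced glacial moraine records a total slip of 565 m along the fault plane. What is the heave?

400 m

heave = dip-slip × cos(dip) = 565 m × cos(45°) = 400 m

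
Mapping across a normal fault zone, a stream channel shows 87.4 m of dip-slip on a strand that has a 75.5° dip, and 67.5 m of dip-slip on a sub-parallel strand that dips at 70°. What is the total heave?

45 m

heave_A = 87.4 × cos(75.5°) = 21.88 m
heave_B = 67.5 × cos(70°) = 23.09 m
total = 21.88 + 23.09 = 45 m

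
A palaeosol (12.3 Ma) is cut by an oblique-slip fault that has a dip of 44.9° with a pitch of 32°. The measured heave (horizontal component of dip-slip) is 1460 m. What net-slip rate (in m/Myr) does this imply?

dip-slip = heave / cos(dip) = 1460 / cos(44.9°) = 2061 m
net slip = dip-slip / sin(rake) = 2061 / sin(32°) = 3890 m
rate = 3890 m / 12.3 Ma = 0.000316 m/yr = 316 m/Myr

316 m/Myr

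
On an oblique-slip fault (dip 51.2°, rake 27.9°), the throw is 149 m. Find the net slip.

dip-slip = throw / sin(dip) = 149 / sin(51.2°) = 191.2 m
net slip = dip-slip / sin(rake) = 191.2 / sin(27.9°) = 409 m

409 m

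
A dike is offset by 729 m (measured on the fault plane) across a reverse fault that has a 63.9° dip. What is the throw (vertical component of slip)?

655 m

throw = dip-slip × sin(dip) = 729 m × sin(63.9°) = 655 m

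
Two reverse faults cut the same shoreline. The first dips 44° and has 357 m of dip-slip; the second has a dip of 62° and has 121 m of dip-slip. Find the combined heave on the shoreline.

heave_A = 357 × cos(44°) = 256.8 m
heave_B = 121 × cos(62°) = 56.81 m
total = 256.8 + 56.81 = 314 m

314 m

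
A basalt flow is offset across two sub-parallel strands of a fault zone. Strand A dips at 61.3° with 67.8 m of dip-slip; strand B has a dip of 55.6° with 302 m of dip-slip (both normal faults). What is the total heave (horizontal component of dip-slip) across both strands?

203 m

heave_A = 67.8 × cos(61.3°) = 32.56 m
heave_B = 302 × cos(55.6°) = 170.6 m
total = 32.56 + 170.6 = 203 m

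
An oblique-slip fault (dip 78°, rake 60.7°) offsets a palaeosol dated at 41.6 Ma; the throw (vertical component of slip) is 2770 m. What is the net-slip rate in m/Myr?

dip-slip = throw / sin(dip) = 2770 / sin(78°) = 2832 m
net slip = dip-slip / sin(rake) = 2832 / sin(60.7°) = 3247 m
rate = 3247 m / 41.6 Ma = 0.0000781 m/yr = 78.1 m/Myr

78.1 m/Myr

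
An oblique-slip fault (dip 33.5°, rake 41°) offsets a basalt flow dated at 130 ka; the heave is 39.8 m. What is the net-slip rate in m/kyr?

0.560 m/kyr

dip-slip = heave / cos(dip) = 39.8 / cos(33.5°) = 47.73 m
net slip = dip-slip / sin(rake) = 47.73 / sin(41°) = 72.75 m
rate = 72.75 m / 130 ka = 0.000560 m/yr = 0.560 m/kyr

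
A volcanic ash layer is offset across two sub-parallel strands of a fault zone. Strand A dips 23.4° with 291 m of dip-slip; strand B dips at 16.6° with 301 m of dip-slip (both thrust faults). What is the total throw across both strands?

202 m

throw_A = 291 × sin(23.4°) = 115.6 m
throw_B = 301 × sin(16.6°) = 85.99 m
total = 115.6 + 85.99 = 202 m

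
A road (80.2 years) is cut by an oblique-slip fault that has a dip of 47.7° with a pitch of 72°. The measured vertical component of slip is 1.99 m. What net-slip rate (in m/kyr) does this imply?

35.3 m/kyr

dip-slip = throw / sin(dip) = 1.99 / sin(47.7°) = 2.691 m
net slip = dip-slip / sin(rake) = 2.691 / sin(72°) = 2.829 m
rate = 2.829 m / 80.2 years = 0.0353 m/yr = 35.3 m/kyr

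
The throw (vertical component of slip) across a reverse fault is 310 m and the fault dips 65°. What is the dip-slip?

dip-slip = throw / sin(dip) = 310 / sin(65°) = 342 m

342 m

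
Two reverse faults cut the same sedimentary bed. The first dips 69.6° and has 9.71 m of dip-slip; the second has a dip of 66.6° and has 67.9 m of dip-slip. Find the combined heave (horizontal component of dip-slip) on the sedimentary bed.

heave_A = 9.71 × cos(69.6°) = 3.385 m
heave_B = 67.9 × cos(66.6°) = 26.97 m
total = 3.385 + 26.97 = 30.4 m

30.4 m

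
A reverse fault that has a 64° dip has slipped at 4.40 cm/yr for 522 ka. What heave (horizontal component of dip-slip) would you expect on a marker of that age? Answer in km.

dip-slip = rate × time = 4.40 cm/yr × 522 ka = 22970 m
heave = dip-slip × cos(dip) = 22970 × cos(64°) = 10100 m = 10.1 km

10.1 km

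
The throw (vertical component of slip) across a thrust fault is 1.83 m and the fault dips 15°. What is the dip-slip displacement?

dip-slip = throw / sin(dip) = 1.83 / sin(15°) = 7.07 m

7.07 m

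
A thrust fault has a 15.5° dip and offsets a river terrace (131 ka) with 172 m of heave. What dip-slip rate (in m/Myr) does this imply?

1360 m/Myr

dip-slip = heave / cos(dip) = 172 m / cos(15.5°) = 178.5 m
rate = 178.5 m / 131 ka = 0.00136 m/yr = 1360 m/Myr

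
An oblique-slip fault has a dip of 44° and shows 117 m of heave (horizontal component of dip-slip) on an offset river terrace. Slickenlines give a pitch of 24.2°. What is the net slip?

dip-slip = heave / cos(dip) = 117 / cos(44°) = 162.6 m
net slip = dip-slip / sin(rake) = 162.6 / sin(24.2°) = 397 m

397 m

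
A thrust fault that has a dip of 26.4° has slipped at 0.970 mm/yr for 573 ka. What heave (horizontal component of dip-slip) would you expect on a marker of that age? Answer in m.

498 m

dip-slip = rate × time = 0.970 mm/yr × 573 ka = 555.8 m
heave = dip-slip × cos(dip) = 555.8 × cos(26.4°) = 498 m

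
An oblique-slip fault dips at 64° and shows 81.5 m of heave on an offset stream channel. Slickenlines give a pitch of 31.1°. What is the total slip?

dip-slip = heave / cos(dip) = 81.5 / cos(64°) = 185.9 m
net slip = dip-slip / sin(rake) = 185.9 / sin(31.1°) = 360 m

360 m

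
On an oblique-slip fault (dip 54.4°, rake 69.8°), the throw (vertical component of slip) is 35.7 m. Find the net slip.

dip-slip = throw / sin(dip) = 35.7 / sin(54.4°) = 43.91 m
net slip = dip-slip / sin(rake) = 43.91 / sin(69.8°) = 46.8 m

46.8 m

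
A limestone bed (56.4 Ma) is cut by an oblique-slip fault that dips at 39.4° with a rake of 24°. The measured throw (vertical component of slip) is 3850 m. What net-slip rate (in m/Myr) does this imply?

dip-slip = throw / sin(dip) = 3850 / sin(39.4°) = 6066 m
net slip = dip-slip / sin(rake) = 6066 / sin(24°) = 14910 m
rate = 14910 m / 56.4 Ma = 0.000264 m/yr = 264 m/Myr

264 m/Myr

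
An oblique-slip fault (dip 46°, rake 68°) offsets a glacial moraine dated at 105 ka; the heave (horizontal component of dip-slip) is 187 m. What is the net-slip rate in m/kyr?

dip-slip = heave / cos(dip) = 187 / cos(46°) = 269.2 m
net slip = dip-slip / sin(rake) = 269.2 / sin(68°) = 290.3 m
rate = 290.3 m / 105 ka = 0.00277 m/yr = 2.77 m/kyr

2.77 m/kyr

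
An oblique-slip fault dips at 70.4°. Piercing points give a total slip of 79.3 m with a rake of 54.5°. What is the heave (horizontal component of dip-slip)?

21.7 m

dip-slip = net slip × sin(rake) = 79.3 m × sin(54.5°) = 64.56 m
heave = dip-slip × cos(dip) = 64.56 × cos(70.4°) = 21.7 m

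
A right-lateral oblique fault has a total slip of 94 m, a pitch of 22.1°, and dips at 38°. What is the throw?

21.8 m

dip-slip = net slip × sin(rake) = 94 m × sin(22.1°) = 35.37 m
throw = dip-slip × sin(dip) = 35.37 × sin(38°) = 21.8 m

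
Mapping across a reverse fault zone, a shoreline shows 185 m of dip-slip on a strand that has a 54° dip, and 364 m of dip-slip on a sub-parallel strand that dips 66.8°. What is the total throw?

throw_A = 185 × sin(54°) = 149.7 m
throw_B = 364 × sin(66.8°) = 334.6 m
total = 149.7 + 334.6 = 484 m

484 m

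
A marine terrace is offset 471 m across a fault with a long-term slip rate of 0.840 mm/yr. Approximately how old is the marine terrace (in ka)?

age = offset / rate = 471 m / (0.840 mm/yr) = 561000 yr = 561 ka

561 ka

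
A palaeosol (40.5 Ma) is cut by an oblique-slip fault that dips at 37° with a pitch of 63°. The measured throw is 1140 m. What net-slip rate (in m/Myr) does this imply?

52.5 m/Myr

dip-slip = throw / sin(dip) = 1140 / sin(37°) = 1894 m
net slip = dip-slip / sin(rake) = 1894 / sin(63°) = 2126 m
rate = 2126 m / 40.5 Ma = 0.0000525 m/yr = 52.5 m/Myr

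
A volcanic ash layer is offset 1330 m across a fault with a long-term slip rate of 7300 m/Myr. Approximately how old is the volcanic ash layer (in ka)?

age = offset / rate = 1330 m / (7300 m/Myr) = 182000 yr = 182 ka

182 ka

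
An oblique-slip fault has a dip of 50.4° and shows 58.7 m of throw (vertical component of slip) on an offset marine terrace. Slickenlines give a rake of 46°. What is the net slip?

106 m

dip-slip = throw / sin(dip) = 58.7 / sin(50.4°) = 76.18 m
net slip = dip-slip / sin(rake) = 76.18 / sin(46°) = 106 m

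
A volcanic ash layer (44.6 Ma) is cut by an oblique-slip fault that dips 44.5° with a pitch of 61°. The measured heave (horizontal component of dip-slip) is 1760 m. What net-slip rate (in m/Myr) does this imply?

63.3 m/Myr

dip-slip = heave / cos(dip) = 1760 / cos(44.5°) = 2468 m
net slip = dip-slip / sin(rake) = 2468 / sin(61°) = 2821 m
rate = 2821 m / 44.6 Ma = 0.0000633 m/yr = 63.3 m/Myr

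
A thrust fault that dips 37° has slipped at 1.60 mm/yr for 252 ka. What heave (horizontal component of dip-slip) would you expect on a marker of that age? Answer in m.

dip-slip = rate × time = 1.60 mm/yr × 252 ka = 403.2 m
heave = dip-slip × cos(dip) = 403.2 × cos(37°) = 322 m

322 m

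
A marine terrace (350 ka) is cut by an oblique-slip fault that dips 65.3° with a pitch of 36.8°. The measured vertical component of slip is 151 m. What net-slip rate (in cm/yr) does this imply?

dip-slip = throw / sin(dip) = 151 / sin(65.3°) = 166.2 m
net slip = dip-slip / sin(rake) = 166.2 / sin(36.8°) = 277.5 m
rate = 277.5 m / 350 ka = 0.000793 m/yr = 0.0793 cm/yr

0.0793 cm/yr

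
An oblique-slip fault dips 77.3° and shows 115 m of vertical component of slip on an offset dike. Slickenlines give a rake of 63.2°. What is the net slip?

dip-slip = throw / sin(dip) = 115 / sin(77.3°) = 117.9 m
net slip = dip-slip / sin(rake) = 117.9 / sin(63.2°) = 132 m

132 m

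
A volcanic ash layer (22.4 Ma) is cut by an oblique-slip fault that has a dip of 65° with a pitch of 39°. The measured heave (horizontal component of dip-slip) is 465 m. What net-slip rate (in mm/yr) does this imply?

dip-slip = heave / cos(dip) = 465 / cos(65°) = 1100 m
net slip = dip-slip / sin(rake) = 1100 / sin(39°) = 1748 m
rate = 1748 m / 22.4 Ma = 0.0000781 m/yr = 0.0781 mm/yr

0.0781 mm/yr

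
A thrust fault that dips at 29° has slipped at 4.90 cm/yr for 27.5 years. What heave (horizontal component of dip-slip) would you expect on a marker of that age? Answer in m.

1.18 m

dip-slip = rate × time = 4.90 cm/yr × 27.5 years = 1.348 m
heave = dip-slip × cos(dip) = 1.348 × cos(29°) = 1.18 m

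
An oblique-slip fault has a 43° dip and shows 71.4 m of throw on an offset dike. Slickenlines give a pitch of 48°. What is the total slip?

dip-slip = throw / sin(dip) = 71.4 / sin(43°) = 104.7 m
net slip = dip-slip / sin(rake) = 104.7 / sin(48°) = 141 m

141 m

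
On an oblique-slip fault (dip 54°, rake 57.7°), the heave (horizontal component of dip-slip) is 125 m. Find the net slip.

dip-slip = heave / cos(dip) = 125 / cos(54°) = 212.7 m
net slip = dip-slip / sin(rake) = 212.7 / sin(57.7°) = 252 m

252 m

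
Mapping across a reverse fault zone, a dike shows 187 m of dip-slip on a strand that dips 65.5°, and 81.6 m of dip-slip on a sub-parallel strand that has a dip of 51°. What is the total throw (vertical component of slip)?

234 m

throw_A = 187 × sin(65.5°) = 170.2 m
throw_B = 81.6 × sin(51°) = 63.42 m
total = 170.2 + 63.42 = 234 m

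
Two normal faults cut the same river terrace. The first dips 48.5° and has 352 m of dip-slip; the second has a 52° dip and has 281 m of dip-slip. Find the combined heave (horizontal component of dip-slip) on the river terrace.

heave_A = 352 × cos(48.5°) = 233.2 m
heave_B = 281 × cos(52°) = 173 m
total = 233.2 + 173 = 406 m

406 m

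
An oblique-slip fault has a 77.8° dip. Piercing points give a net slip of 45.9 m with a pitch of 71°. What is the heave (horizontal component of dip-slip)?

dip-slip = net slip × sin(rake) = 45.9 m × sin(71°) = 43.40 m
heave = dip-slip × cos(dip) = 43.40 × cos(77.8°) = 9.17 m

9.17 m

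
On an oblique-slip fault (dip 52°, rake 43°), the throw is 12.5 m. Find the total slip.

dip-slip = throw / sin(dip) = 12.5 / sin(52°) = 15.86 m
net slip = dip-slip / sin(rake) = 15.86 / sin(43°) = 23.3 m

23.3 m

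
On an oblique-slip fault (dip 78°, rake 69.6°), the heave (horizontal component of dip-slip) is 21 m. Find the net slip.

dip-slip = heave / cos(dip) = 21 / cos(78°) = 101 m
net slip = dip-slip / sin(rake) = 101 / sin(69.6°) = 108 m

108 m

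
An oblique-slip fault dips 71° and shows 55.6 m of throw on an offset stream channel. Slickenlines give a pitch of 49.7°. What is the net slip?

77.1 m

dip-slip = throw / sin(dip) = 55.6 / sin(71°) = 58.80 m
net slip = dip-slip / sin(rake) = 58.80 / sin(49.7°) = 77.1 m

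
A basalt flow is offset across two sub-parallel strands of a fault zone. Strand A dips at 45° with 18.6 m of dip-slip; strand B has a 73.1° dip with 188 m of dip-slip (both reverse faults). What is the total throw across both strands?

193 m

throw_A = 18.6 × sin(45°) = 13.15 m
throw_B = 188 × sin(73.1°) = 179.9 m
total = 13.15 + 179.9 = 193 m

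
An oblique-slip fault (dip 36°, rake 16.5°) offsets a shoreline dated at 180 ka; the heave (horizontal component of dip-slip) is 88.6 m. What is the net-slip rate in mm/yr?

dip-slip = heave / cos(dip) = 88.6 / cos(36°) = 109.5 m
net slip = dip-slip / sin(rake) = 109.5 / sin(16.5°) = 385.6 m
rate = 385.6 m / 180 ka = 0.00214 m/yr = 2.14 mm/yr

2.14 mm/yr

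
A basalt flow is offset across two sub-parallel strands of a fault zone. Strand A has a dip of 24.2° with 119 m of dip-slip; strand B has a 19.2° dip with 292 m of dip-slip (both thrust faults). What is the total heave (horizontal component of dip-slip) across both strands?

384 m

heave_A = 119 × cos(24.2°) = 108.5 m
heave_B = 292 × cos(19.2°) = 275.8 m
total = 108.5 + 275.8 = 384 m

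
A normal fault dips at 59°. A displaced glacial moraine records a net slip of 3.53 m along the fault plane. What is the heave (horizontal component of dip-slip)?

heave = dip-slip × cos(dip) = 3.53 m × cos(59°) = 1.82 m

1.82 m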